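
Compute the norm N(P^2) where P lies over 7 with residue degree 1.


N(P^a) = p^(a*f)
= 7^(2*1)
= 7^2
= 49

49


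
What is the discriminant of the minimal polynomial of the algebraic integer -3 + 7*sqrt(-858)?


The element -3 + 7*sqrt(-858) has minimal polynomial:
x^2 + 6*x + 42051
Discriminant = (6)^2 - 4*(42051)
= 36 - 168204
= -168168

-168168


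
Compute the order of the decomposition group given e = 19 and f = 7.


|D_P| = e * f
= 19 * 7
= 133

133


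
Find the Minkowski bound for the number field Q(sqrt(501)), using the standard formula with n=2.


d = 501, d mod 4 = 1, so disc(K) = d = 501; |disc(K)| = 501
Real quadratic field, so n = 2, s = r2 = 0, r1 = 2
M = (n!/n^n) * (4/pi)^s * sqrt(|disc(K)|) = (2!/2^2) * (4/pi)^0 * sqrt(501)
= 0.5 * 1.000000 * 22.383029
= 11.1915

11.1915


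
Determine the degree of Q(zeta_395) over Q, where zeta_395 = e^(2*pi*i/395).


The degree equals Euler's totient phi(395).
395 = 5 * 79
phi(395) = 312

312


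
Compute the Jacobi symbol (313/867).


Compute (313/867) via quadratic reciprocity:
  reciprocity: (313/867) -> +(867/313)
  reduce: (241/313)
  reciprocity: (241/313) -> +(313/241)
  reduce: (72/241)
  pull out 2: (2/241) = +1  (since 241 mod 8 = 1)
  pull out 2: (2/241) = +1  (since 241 mod 8 = 1)
  pull out 2: (2/241) = +1  (since 241 mod 8 = 1)
  reciprocity: (9/241) -> +(241/9)
  reduce: (7/9)
  reciprocity: (7/9) -> +(9/7)
  reduce: (2/7)
  pull out 2: (2/7) = +1  (since 7 mod 8 = 7)
  (1/7) = 1
Product of signs = 1

1


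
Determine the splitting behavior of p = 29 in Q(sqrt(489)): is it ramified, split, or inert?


K = Q(sqrt(489)). Since d mod 4 = 1, disc(K) = 489.
Check p | disc: 489 mod 29 = 25.
p does not divide disc. Compute Legendre symbol (d/p):
25^((29-1)/2) mod 29 = 1
(d/p) = 1, so p splits: (p) = P*P' with e=1, f=1, g=2.
Therefore p is split.

split


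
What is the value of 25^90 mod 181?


p = 181 is prime and the exponent is (p-1)/2 = 90, so by Euler's criterion 25^90 = (25/181) = +1 or -1 mod 181.
Compute by square-and-multiply:
  90 = 64 + 16 + 8 + 2 (binary 1011010)
  Repeated squaring mod 181: 25^1 = 25, 25^2 = 82, 25^4 = 27, 25^8 = 5, 25^16 = 25, 25^32 = 82, 25^64 = 27
  25^90 = 25^64 * 25^16 * 25^8 * 25^2 = 27 * 25 * 5 * 82 mod 181
    27 * 25 = 675 = 132 mod 181
    132 * 5 = 660 = 117 mod 181
    117 * 82 = 9594 = 1 mod 181
  25^90 = 1 mod 181
Result 1: 25 is a quadratic residue mod 181.
25^90 mod 181 = 1

1


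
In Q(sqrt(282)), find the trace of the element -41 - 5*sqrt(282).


Tr(a + b*sqrt(d)) = (a + b*sqrt(d)) + (a - b*sqrt(d)) = 2a
= 2 * (-41)
= -82

-82


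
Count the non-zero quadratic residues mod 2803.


For prime p, the number of non-zero quadratic residues is (p-1)/2.
= (2803-1)/2
= 1401

1401


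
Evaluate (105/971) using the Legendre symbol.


p = 971 is prime, so compute (105/971) with the reciprocity algorithm (Jacobi-symbol steps: pull out 2s via (2/n), flip via reciprocity, reduce):
  reciprocity: (105/971) -> +(971/105)
  reduce: (26/105)
  pull out 2: (2/105) = +1  (since 105 mod 8 = 1)
  reciprocity: (13/105) -> +(105/13)
  reduce: (1/13)
  (1/13) = 1
Product of signs = 1
(105/971) = 1

1


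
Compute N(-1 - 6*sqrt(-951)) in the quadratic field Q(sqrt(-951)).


N(a + b*sqrt(d)) = a^2 - d*b^2
= (-1)^2 - (-951)*(-6)^2
= 1 + 34236
= 34237

34237


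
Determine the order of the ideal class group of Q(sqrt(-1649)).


K = Q(sqrt(-1649)). d mod 4 = 3, so D = disc(K) = 4d = -6596
h(K) equals the number of primitive reduced positive-definite forms (a, b, c) = a*x^2 + b*x*y + c*y^2 with b^2 - 4ac = D,
where reduced means |b| <= a <= c, with b >= 0 whenever |b| = a or a = c, and primitive means gcd(a, b, c) = 1.
Reduced forces 3a^2 <= |D| = 6596, so 1 <= a <= 46; b must have the parity of D, and c = (b^2 - D)/(4a) must be an integer >= a.
Enumerate a = 1..46, b in [-a, a]:
  a=1: (1, 0, 1649)  [1]
  a=2: (2, 2, 825)  [1]
  a=3: (3, -2, 550), (3, 2, 550)  [2]
  a=4: none
  a=5: (5, -2, 330), (5, 2, 330)  [2]
  a=6: (6, -2, 275), (6, 2, 275)  [2]
  a=7..8: none
  a=9: (9, -8, 185), (9, 8, 185)  [2]
  a=10: (10, -2, 165), (10, 2, 165)  [2]
  a=11: (11, -2, 150), (11, 2, 150)  [2]
  a=12..14: none
  a=15: (15, -8, 111), (15, -2, 110), (15, 2, 110), (15, 8, 111)  [4]
  a=16: none
  a=17: (17, 0, 97)  [1]
  a=18: (18, -10, 93), (18, 10, 93)  [2]
  a=19: (19, -4, 87), (19, 4, 87)  [2]
  a=20..21: none
  a=22: (22, -2, 75), (22, 2, 75)  [2]
  a=23..24: none
  a=25: (25, -2, 66), (25, 2, 66)  [2]
  a=26: none
  a=27: (27, -10, 62), (27, 10, 62)  [2]
  a=28: none
  a=29: (29, -4, 57), (29, 4, 57)  [2]
  a=30: (30, -22, 59), (30, -2, 55), (30, 2, 55), (30, 22, 59)  [4]
  a=31: (31, -10, 54), (31, 10, 54)  [2]
  a=32: none
  a=33: (33, -20, 53), (33, -2, 50), (33, 2, 50), (33, 20, 53)  [4]
  a=34: (34, 34, 57)  [1]
  a=35..36: none
  a=37: (37, -8, 45), (37, 8, 45)  [2]
  a=38: (38, -34, 51), (38, 34, 51)  [2]
  a=39..40: none
  a=41: (41, -28, 45), (41, 28, 45)  [2]
  a=42..46: none
Total reduced forms: 1 + 1 + 2 + 2 + 2 + 2 + 2 + 2 + 4 + 1 + 2 + 2 + 2 + 2 + 2 + 2 + 4 + 2 + 4 + 1 + 2 + 2 + 2 = 48
h = 48

48


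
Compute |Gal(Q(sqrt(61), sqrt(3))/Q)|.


The 2 square roots of distinct primes are multiplicatively independent over Q,
so [K:Q] = 2^2 and Gal(K/Q) is isomorphic to (Z/2Z)^2.
|Gal| = 2^2 = 4

4


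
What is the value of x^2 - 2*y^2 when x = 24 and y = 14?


x^2 - d*y^2
= 24^2 - 2*14^2
= 576 - 392
= 184

184


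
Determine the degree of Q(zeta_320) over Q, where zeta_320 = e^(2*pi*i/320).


The degree equals Euler's totient phi(320).
320 = 2^6 * 5
phi(320) = 128

128


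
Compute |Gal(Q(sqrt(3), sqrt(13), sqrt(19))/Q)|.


The 3 square roots of distinct primes are multiplicatively independent over Q,
so [K:Q] = 2^3 and Gal(K/Q) is isomorphic to (Z/2Z)^3.
|Gal| = 2^3 = 8

8


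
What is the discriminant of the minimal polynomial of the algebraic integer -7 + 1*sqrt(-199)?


The element -7 + 1*sqrt(-199) has minimal polynomial:
x^2 + 14*x + 248
Discriminant = (14)^2 - 4*(248)
= 196 - 992
= -796

-796


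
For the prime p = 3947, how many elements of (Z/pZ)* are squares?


For prime p, the number of non-zero quadratic residues is (p-1)/2.
= (3947-1)/2
= 1973

1973


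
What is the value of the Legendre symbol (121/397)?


p = 397 is prime, so compute (121/397) with the reciprocity algorithm (Jacobi-symbol steps: pull out 2s via (2/n), flip via reciprocity, reduce):
  reciprocity: (121/397) -> +(397/121)
  reduce: (34/121)
  pull out 2: (2/121) = +1  (since 121 mod 8 = 1)
  reciprocity: (17/121) -> +(121/17)
  reduce: (2/17)
  pull out 2: (2/17) = +1  (since 17 mod 8 = 1)
  (1/17) = 1
Product of signs = 1
(121/397) = 1

1


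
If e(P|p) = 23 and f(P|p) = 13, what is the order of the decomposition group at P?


|D_P| = e * f
= 23 * 13
= 299

299


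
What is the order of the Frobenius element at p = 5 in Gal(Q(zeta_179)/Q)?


The Frobenius at p in Gal(Q(zeta_n)/Q) = (Z/nZ)* is the class of p, so its order is ord_179(5), the smallest k >= 1 with 5^k = 1 mod 179.
n = 179 = 179, phi(179) = 178; the order divides phi(n).
Divisors of 178: 1, 2, 89, 178
Repeated squaring mod 179: 5^1 = 5, 5^2 = 25, 5^4 = 88, 5^8 = 47, 5^16 = 61, 5^32 = 141, 5^64 = 12, 5^128 = 144
Test divisors in increasing order:
  k=1: 5^1 = 5 mod 179
  k=2: 5^2 = 25 mod 179
  k=89: 5^89 = 12 * 61 * 47 * 5 = 1 mod 179  <- first divisor giving 1
Order = 89

89


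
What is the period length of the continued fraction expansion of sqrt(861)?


Run the CF algorithm for sqrt(861).
a_0 = floor(sqrt(861)) = 29; set m_0=0, q_0=1.
Recurrence: m' = q*a - m,  q' = (d - m'^2)/q,  a' = floor((a_0 + m')/q').
  step 1: m=29, q=20, a=2
  step 2: m=11, q=37, a=1
  step 3: m=26, q=5, a=11
  step 4: m=29, q=4, a=14
  step 5: m=27, q=33, a=1
  step 6: m=6, q=25, a=1
  step 7: m=19, q=20, a=2
  step 8: m=21, q=21, a=2
  step 9: m=21, q=20, a=2
  step 10: m=19, q=25, a=1
  step 11: m=6, q=33, a=1
  step 12: m=27, q=4, a=14
  step 13: m=29, q=5, a=11
  step 14: m=26, q=37, a=1
  step 15: m=11, q=20, a=2
  step 16: m=29, q=1, a=58
a_16 = 2*a_0 = 58, so the period closes here.
sqrt(861) = [29; 2, 1, 11, 14, 1, 1, 2, 2, 2, 1, 1, 14, 11, 1, 2, 58]
Period length = 16

16


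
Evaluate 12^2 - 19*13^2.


x^2 - d*y^2
= 12^2 - 19*13^2
= 144 - 3211
= -3067

-3067


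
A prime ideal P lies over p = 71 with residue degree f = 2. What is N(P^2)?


N(P^a) = p^(a*f)
= 71^(2*2)
= 71^4
= 25411681

25411681


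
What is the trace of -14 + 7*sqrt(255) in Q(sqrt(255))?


Tr(a + b*sqrt(d)) = (a + b*sqrt(d)) + (a - b*sqrt(d)) = 2a
= 2 * (-14)
= -28

-28


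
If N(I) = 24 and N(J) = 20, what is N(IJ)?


N(IJ) = N(I) * N(J)
= 24 * 20
= 480

480


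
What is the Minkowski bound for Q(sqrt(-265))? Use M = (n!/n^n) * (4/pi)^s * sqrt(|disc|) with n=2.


d = -265, d mod 4 = 3, so disc(K) = 4d = -1060; |disc(K)| = 1060
Imaginary quadratic field, so n = 2, s = r2 = 1, r1 = 0
M = (n!/n^n) * (4/pi)^s * sqrt(|disc(K)|) = (2!/2^2) * (4/pi)^1 * sqrt(1060)
= 0.5 * 1.273240 * 32.557641
= 20.7268

20.7268


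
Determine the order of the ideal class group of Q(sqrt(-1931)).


K = Q(sqrt(-1931)). d mod 4 = 1, so D = disc(K) = d = -1931
h(K) equals the number of primitive reduced positive-definite forms (a, b, c) = a*x^2 + b*x*y + c*y^2 with b^2 - 4ac = D,
where reduced means |b| <= a <= c, with b >= 0 whenever |b| = a or a = c, and primitive means gcd(a, b, c) = 1.
Reduced forces 3a^2 <= |D| = 1931, so 1 <= a <= 25; b must have the parity of D, and c = (b^2 - D)/(4a) must be an integer >= a.
Enumerate a = 1..25, b in [-a, a]:
  a=1: (1, 1, 483)  [1]
  a=2: none
  a=3: (3, -1, 161), (3, 1, 161)  [2]
  a=4: none
  a=5: (5, -3, 97), (5, 3, 97)  [2]
  a=6: none
  a=7: (7, -1, 69), (7, 1, 69)  [2]
  a=8: none
  a=9: (9, -7, 55), (9, 7, 55)  [2]
  a=10: none
  a=11: (11, -7, 45), (11, 7, 45)  [2]
  a=12..14: none
  a=15: (15, -13, 35), (15, -7, 33), (15, 7, 33), (15, 13, 35)  [4]
  a=16..18: none
  a=19: (19, -11, 27), (19, 11, 27)  [2]
  a=20: none
  a=21: (21, -13, 25), (21, -1, 23), (21, 1, 23), (21, 13, 25)  [4]
  a=22..25: none
Total reduced forms: 1 + 2 + 2 + 2 + 2 + 2 + 4 + 2 + 4 = 21
h = 21

21


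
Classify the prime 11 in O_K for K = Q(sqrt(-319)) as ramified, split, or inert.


K = Q(sqrt(-319)). Since d mod 4 = 1, disc(K) = -319.
Check p | disc: -319 mod 11 = 0.
p divides disc, so p ramifies: (p) = P^2 with e=2, f=1, g=1.
Therefore p is ramified.

ramified


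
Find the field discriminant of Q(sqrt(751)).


For K = Q(sqrt(d)) with d squarefree: disc(K) = d if d = 1 mod 4, and disc(K) = 4d if d = 2 or 3 mod 4.
Here d = 751, and d mod 4 = 3.
d = 3 mod 4, not 1 (O_K = Z[sqrt(d)]), so disc(K) = 4d = 4 * (751) = 3004

3004


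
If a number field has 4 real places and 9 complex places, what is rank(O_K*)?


By Dirichlet's unit theorem:
rank = r1 + r2 - 1
= 4 + 9 - 1
= 12

12


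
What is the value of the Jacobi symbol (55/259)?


Compute (55/259) via quadratic reciprocity:
  reciprocity: (55/259) -> -(259/55)
  reduce: (39/55)
  reciprocity: (39/55) -> -(55/39)
  reduce: (16/39)
  pull out 2: (2/39) = +1  (since 39 mod 8 = 7)
  pull out 2: (2/39) = +1  (since 39 mod 8 = 7)
  pull out 2: (2/39) = +1  (since 39 mod 8 = 7)
  pull out 2: (2/39) = +1  (since 39 mod 8 = 7)
  (1/39) = 1
Product of signs = 1

1


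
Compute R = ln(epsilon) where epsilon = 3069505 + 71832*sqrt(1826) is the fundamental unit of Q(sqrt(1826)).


epsilon = 3069505 + 71832*sqrt(1826)
= 6.1390e+06
R = ln(6.1390e+06)
= 15.6302

15.6302


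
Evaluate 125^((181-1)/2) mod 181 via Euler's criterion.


p = 181 is prime and the exponent is (p-1)/2 = 90, so by Euler's criterion 125^90 = (125/181) = +1 or -1 mod 181.
Compute by square-and-multiply:
  90 = 64 + 16 + 8 + 2 (binary 1011010)
  Repeated squaring mod 181: 125^1 = 125, 125^2 = 59, 125^4 = 42, 125^8 = 135, 125^16 = 125, 125^32 = 59, 125^64 = 42
  125^90 = 125^64 * 125^16 * 125^8 * 125^2 = 42 * 125 * 135 * 59 mod 181
    42 * 125 = 5250 = 1 mod 181
    1 * 135 = 135 = 135 mod 181
    135 * 59 = 7965 = 1 mod 181
  125^90 = 1 mod 181
Result 1: 125 is a quadratic residue mod 181.
125^90 mod 181 = 1

1


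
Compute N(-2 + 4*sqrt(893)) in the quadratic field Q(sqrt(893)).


N(a + b*sqrt(d)) = a^2 - d*b^2
= (-2)^2 - (893)*(4)^2
= 4 - 14288
= -14284

-14284


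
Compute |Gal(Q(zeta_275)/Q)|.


|Gal(Q(zeta_275)/Q)| = phi(275)
= 200

200


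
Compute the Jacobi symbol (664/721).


Compute (664/721) via quadratic reciprocity:
  pull out 2: (2/721) = +1  (since 721 mod 8 = 1)
  pull out 2: (2/721) = +1  (since 721 mod 8 = 1)
  pull out 2: (2/721) = +1  (since 721 mod 8 = 1)
  reciprocity: (83/721) -> +(721/83)
  reduce: (57/83)
  reciprocity: (57/83) -> +(83/57)
  reduce: (26/57)
  pull out 2: (2/57) = +1  (since 57 mod 8 = 1)
  reciprocity: (13/57) -> +(57/13)
  reduce: (5/13)
  reciprocity: (5/13) -> +(13/5)
  reduce: (3/5)
  reciprocity: (3/5) -> +(5/3)
  reduce: (2/3)
  pull out 2: (2/3) = -1  (since 3 mod 8 = 3)
  (1/3) = 1
Product of signs = -1

-1


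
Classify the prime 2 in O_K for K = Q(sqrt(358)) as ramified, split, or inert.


K = Q(sqrt(358)). Since d mod 4 = 2, disc(K) = 1432.
Check p | disc: 1432 mod 2 = 0.
p divides disc, so p ramifies: (p) = P^2 with e=2, f=1, g=1.
Therefore p is ramified.

ramified


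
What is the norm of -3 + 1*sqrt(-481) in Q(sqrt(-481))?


N(a + b*sqrt(d)) = a^2 - d*b^2
= (-3)^2 - (-481)*(1)^2
= 9 + 481
= 490

490


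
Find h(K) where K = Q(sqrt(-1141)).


K = Q(sqrt(-1141)). d mod 4 = 3, so D = disc(K) = 4d = -4564
h(K) equals the number of primitive reduced positive-definite forms (a, b, c) = a*x^2 + b*x*y + c*y^2 with b^2 - 4ac = D,
where reduced means |b| <= a <= c, with b >= 0 whenever |b| = a or a = c, and primitive means gcd(a, b, c) = 1.
Reduced forces 3a^2 <= |D| = 4564, so 1 <= a <= 39; b must have the parity of D, and c = (b^2 - D)/(4a) must be an integer >= a.
Enumerate a = 1..39, b in [-a, a]:
  a=1: (1, 0, 1141)  [1]
  a=2: (2, 2, 571)  [1]
  a=3..4: none
  a=5: (5, -4, 229), (5, 4, 229)  [2]
  a=6: none
  a=7: (7, 0, 163)  [1]
  a=8..9: none
  a=10: (10, -6, 115), (10, 6, 115)  [2]
  a=11: (11, -10, 106), (11, 10, 106)  [2]
  a=12: none
  a=13: (13, -8, 89), (13, 8, 89)  [2]
  a=14: (14, 14, 85)  [1]
  a=15..16: none
  a=17: (17, -14, 70), (17, 14, 70)  [2]
  a=18..21: none
  a=22: (22, -10, 53), (22, 10, 53)  [2]
  a=23: (23, -6, 50), (23, 6, 50)  [2]
  a=24: none
  a=25: (25, -6, 46), (25, 6, 46)  [2]
  a=26: (26, -18, 47), (26, 18, 47)  [2]
  a=27..33: none
  a=34: (34, -14, 35), (34, 14, 35)  [2]
  a=35..39: none
Total reduced forms: 1 + 1 + 2 + 1 + 2 + 2 + 2 + 1 + 2 + 2 + 2 + 2 + 2 + 2 = 24
h = 24

24


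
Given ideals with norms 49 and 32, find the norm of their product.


N(IJ) = N(I) * N(J)
= 49 * 32
= 1568

1568


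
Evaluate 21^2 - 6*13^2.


x^2 - d*y^2
= 21^2 - 6*13^2
= 441 - 1014
= -573

-573


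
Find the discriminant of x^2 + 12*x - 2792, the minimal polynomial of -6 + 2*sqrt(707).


The element -6 + 2*sqrt(707) has minimal polynomial:
x^2 + 12*x - 2792
Discriminant = (12)^2 - 4*(-2792)
= 144 + 11168
= 11312

11312


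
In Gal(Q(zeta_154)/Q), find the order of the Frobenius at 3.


The Frobenius at p in Gal(Q(zeta_n)/Q) = (Z/nZ)* is the class of p, so its order is ord_154(3), the smallest k >= 1 with 3^k = 1 mod 154.
n = 154 = 2 * 7 * 11, phi(154) = 60; the order divides phi(n).
Divisors of 60: 1, 2, 3, 4, 5, 6, 10, 12, 15, 20, 30, 60
Repeated squaring mod 154: 3^1 = 3, 3^2 = 9, 3^4 = 81, 3^8 = 93, 3^16 = 25, 3^32 = 9
Test divisors in increasing order:
  k=1: 3^1 = 3 mod 154
  k=2: 3^2 = 9 mod 154
  k=3: 3^3 = 9 * 3 = 27 mod 154
  k=4: 3^4 = 81 mod 154
  k=5: 3^5 = 81 * 3 = 89 mod 154
  k=6: 3^6 = 81 * 9 = 113 mod 154
  k=10: 3^10 = 93 * 9 = 67 mod 154
  k=12: 3^12 = 93 * 81 = 141 mod 154
  k=15: 3^15 = 93 * 81 * 9 * 3 = 111 mod 154
  k=20: 3^20 = 25 * 81 = 23 mod 154
  k=30: 3^30 = 25 * 93 * 81 * 9 = 1 mod 154  <- first divisor giving 1
Order = 30

30


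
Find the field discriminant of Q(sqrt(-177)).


For K = Q(sqrt(d)) with d squarefree: disc(K) = d if d = 1 mod 4, and disc(K) = 4d if d = 2 or 3 mod 4.
Here d = -177, and d mod 4 = 3.
d = 3 mod 4, not 1 (O_K = Z[sqrt(d)]), so disc(K) = 4d = 4 * (-177) = -708

-708


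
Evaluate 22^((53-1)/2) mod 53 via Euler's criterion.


p = 53 is prime and the exponent is (p-1)/2 = 26, so by Euler's criterion 22^26 = (22/53) = +1 or -1 mod 53.
Compute by square-and-multiply:
  26 = 16 + 8 + 2 (binary 11010)
  Repeated squaring mod 53: 22^1 = 22, 22^2 = 7, 22^4 = 49, 22^8 = 16, 22^16 = 44
  22^26 = 22^16 * 22^8 * 22^2 = 44 * 16 * 7 mod 53
    44 * 16 = 704 = 15 mod 53
    15 * 7 = 105 = 52 mod 53
  22^26 = 52 mod 53
Result 52 = p - 1 = -1 mod 53: 22 is a quadratic non-residue mod 53. As a residue in [0, p-1] the value is 52.
22^26 mod 53 = 52

52


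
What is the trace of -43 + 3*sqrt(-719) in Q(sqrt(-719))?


Tr(a + b*sqrt(d)) = (a + b*sqrt(d)) + (a - b*sqrt(d)) = 2a
= 2 * (-43)
= -86

-86


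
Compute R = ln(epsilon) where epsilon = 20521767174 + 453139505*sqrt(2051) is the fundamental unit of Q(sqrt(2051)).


epsilon = 20521767174 + 453139505*sqrt(2051)
= 4.1044e+10
R = ln(4.1044e+10)
= 24.4379

24.4379


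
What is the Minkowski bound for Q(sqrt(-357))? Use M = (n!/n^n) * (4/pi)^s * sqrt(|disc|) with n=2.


d = -357, d mod 4 = 3, so disc(K) = 4d = -1428; |disc(K)| = 1428
Imaginary quadratic field, so n = 2, s = r2 = 1, r1 = 0
M = (n!/n^n) * (4/pi)^s * sqrt(|disc(K)|) = (2!/2^2) * (4/pi)^1 * sqrt(1428)
= 0.5 * 1.273240 * 37.788887
= 24.0572

24.0572


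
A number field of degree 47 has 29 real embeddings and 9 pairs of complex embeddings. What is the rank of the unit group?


By Dirichlet's unit theorem:
rank = r1 + r2 - 1
= 29 + 9 - 1
= 37

37


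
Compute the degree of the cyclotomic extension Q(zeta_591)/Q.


The degree equals Euler's totient phi(591).
591 = 3 * 197
phi(591) = 392

392


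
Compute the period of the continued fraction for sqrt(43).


Run the CF algorithm for sqrt(43).
a_0 = floor(sqrt(43)) = 6; set m_0=0, q_0=1.
Recurrence: m' = q*a - m,  q' = (d - m'^2)/q,  a' = floor((a_0 + m')/q').
  step 1: m=6, q=7, a=1
  step 2: m=1, q=6, a=1
  step 3: m=5, q=3, a=3
  step 4: m=4, q=9, a=1
  step 5: m=5, q=2, a=5
  step 6: m=5, q=9, a=1
  step 7: m=4, q=3, a=3
  step 8: m=5, q=6, a=1
  step 9: m=1, q=7, a=1
  step 10: m=6, q=1, a=12
a_10 = 2*a_0 = 12, so the period closes here.
sqrt(43) = [6; 1, 1, 3, 1, 5, 1, 3, 1, 1, 12]
Period length = 10

10


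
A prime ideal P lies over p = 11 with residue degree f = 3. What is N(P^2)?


N(P^a) = p^(a*f)
= 11^(2*3)
= 11^6
= 1771561

1771561


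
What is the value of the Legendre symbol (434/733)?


p = 733 is prime, so compute (434/733) with the reciprocity algorithm (Jacobi-symbol steps: pull out 2s via (2/n), flip via reciprocity, reduce):
  pull out 2: (2/733) = -1  (since 733 mod 8 = 5)
  reciprocity: (217/733) -> +(733/217)
  reduce: (82/217)
  pull out 2: (2/217) = +1  (since 217 mod 8 = 1)
  reciprocity: (41/217) -> +(217/41)
  reduce: (12/41)
  pull out 2: (2/41) = +1  (since 41 mod 8 = 1)
  pull out 2: (2/41) = +1  (since 41 mod 8 = 1)
  reciprocity: (3/41) -> +(41/3)
  reduce: (2/3)
  pull out 2: (2/3) = -1  (since 3 mod 8 = 3)
  (1/3) = 1
Product of signs = 1
(434/733) = 1

1


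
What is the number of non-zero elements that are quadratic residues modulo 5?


For prime p, the number of non-zero quadratic residues is (p-1)/2.
= (5-1)/2
= 2

2


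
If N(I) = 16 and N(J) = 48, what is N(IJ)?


N(IJ) = N(I) * N(J)
= 16 * 48
= 768

768


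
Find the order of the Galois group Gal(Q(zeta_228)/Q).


|Gal(Q(zeta_228)/Q)| = phi(228)
= 72

72


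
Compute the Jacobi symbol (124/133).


Compute (124/133) via quadratic reciprocity:
  pull out 2: (2/133) = -1  (since 133 mod 8 = 5)
  pull out 2: (2/133) = -1  (since 133 mod 8 = 5)
  reciprocity: (31/133) -> +(133/31)
  reduce: (9/31)
  reciprocity: (9/31) -> +(31/9)
  reduce: (4/9)
  pull out 2: (2/9) = +1  (since 9 mod 8 = 1)
  pull out 2: (2/9) = +1  (since 9 mod 8 = 1)
  (1/9) = 1
Product of signs = 1

1


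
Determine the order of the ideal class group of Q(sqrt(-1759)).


K = Q(sqrt(-1759)). d mod 4 = 1, so D = disc(K) = d = -1759
h(K) equals the number of primitive reduced positive-definite forms (a, b, c) = a*x^2 + b*x*y + c*y^2 with b^2 - 4ac = D,
where reduced means |b| <= a <= c, with b >= 0 whenever |b| = a or a = c, and primitive means gcd(a, b, c) = 1.
Reduced forces 3a^2 <= |D| = 1759, so 1 <= a <= 24; b must have the parity of D, and c = (b^2 - D)/(4a) must be an integer >= a.
Enumerate a = 1..24, b in [-a, a]:
  a=1: (1, 1, 440)  [1]
  a=2: (2, -1, 220), (2, 1, 220)  [2]
  a=3: none
  a=4: (4, -1, 110), (4, 1, 110)  [2]
  a=5: (5, -1, 88), (5, 1, 88)  [2]
  a=6..7: none
  a=8: (8, -1, 55), (8, 1, 55)  [2]
  a=9: none
  a=10: (10, -9, 46), (10, -1, 44), (10, 1, 44), (10, 9, 46)  [4]
  a=11: (11, -1, 40), (11, 1, 40)  [2]
  a=12: none
  a=13: (13, -3, 34), (13, 3, 34)  [2]
  a=14..15: none
  a=16: (16, -15, 31), (16, 15, 31)  [2]
  a=17: (17, -3, 26), (17, 3, 26)  [2]
  a=18..19: none
  a=20: (20, -9, 23), (20, -1, 22), (20, 1, 22), (20, 9, 23)  [4]
  a=21: none
  a=22: (22, -21, 25), (22, 21, 25)  [2]
  a=23..24: none
Total reduced forms: 1 + 2 + 2 + 2 + 2 + 4 + 2 + 2 + 2 + 2 + 4 + 2 = 27
h = 27

27


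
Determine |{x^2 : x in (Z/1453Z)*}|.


For prime p, the number of non-zero quadratic residues is (p-1)/2.
= (1453-1)/2
= 726

726


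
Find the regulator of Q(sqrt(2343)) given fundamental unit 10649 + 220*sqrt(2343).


epsilon = 10649 + 220*sqrt(2343)
= 21298.0000
R = ln(21298.0000)
= 9.9664

9.9664


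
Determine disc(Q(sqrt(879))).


For K = Q(sqrt(d)) with d squarefree: disc(K) = d if d = 1 mod 4, and disc(K) = 4d if d = 2 or 3 mod 4.
Here d = 879, and d mod 4 = 3.
d = 3 mod 4, not 1 (O_K = Z[sqrt(d)]), so disc(K) = 4d = 4 * (879) = 3516

3516


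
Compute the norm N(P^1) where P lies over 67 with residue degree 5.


N(P^a) = p^(a*f)
= 67^(1*5)
= 67^5
= 1350125107

1350125107


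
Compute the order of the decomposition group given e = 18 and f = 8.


|D_P| = e * f
= 18 * 8
= 144

144


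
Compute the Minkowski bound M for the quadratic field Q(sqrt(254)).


d = 254, d mod 4 = 2, so disc(K) = 4d = 1016; |disc(K)| = 1016
Real quadratic field, so n = 2, s = r2 = 0, r1 = 2
M = (n!/n^n) * (4/pi)^s * sqrt(|disc(K)|) = (2!/2^2) * (4/pi)^0 * sqrt(1016)
= 0.5 * 1.000000 * 31.874755
= 15.9374

15.9374


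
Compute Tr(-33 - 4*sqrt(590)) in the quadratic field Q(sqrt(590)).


Tr(a + b*sqrt(d)) = (a + b*sqrt(d)) + (a - b*sqrt(d)) = 2a
= 2 * (-33)
= -66

-66


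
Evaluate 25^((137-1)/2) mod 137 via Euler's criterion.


p = 137 is prime and the exponent is (p-1)/2 = 68, so by Euler's criterion 25^68 = (25/137) = +1 or -1 mod 137.
Compute by square-and-multiply:
  68 = 64 + 4 (binary 1000100)
  Repeated squaring mod 137: 25^1 = 25, 25^2 = 77, 25^4 = 38, 25^8 = 74, 25^16 = 133, 25^32 = 16, 25^64 = 119
  25^68 = 25^64 * 25^4 = 119 * 38 mod 137
    119 * 38 = 4522 = 1 mod 137
  25^68 = 1 mod 137
Result 1: 25 is a quadratic residue mod 137.
25^68 mod 137 = 1

1


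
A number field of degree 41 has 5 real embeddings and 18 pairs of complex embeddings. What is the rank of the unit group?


By Dirichlet's unit theorem:
rank = r1 + r2 - 1
= 5 + 18 - 1
= 22

22


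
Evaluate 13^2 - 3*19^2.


x^2 - d*y^2
= 13^2 - 3*19^2
= 169 - 1083
= -914

-914


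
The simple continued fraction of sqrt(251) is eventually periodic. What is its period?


Run the CF algorithm for sqrt(251).
a_0 = floor(sqrt(251)) = 15; set m_0=0, q_0=1.
Recurrence: m' = q*a - m,  q' = (d - m'^2)/q,  a' = floor((a_0 + m')/q').
  step 1: m=15, q=26, a=1
  step 2: m=11, q=5, a=5
  step 3: m=14, q=11, a=2
  step 4: m=8, q=17, a=1
  step 5: m=9, q=10, a=2
  step 6: m=11, q=13, a=2
  step 7: m=15, q=2, a=15
  step 8: m=15, q=13, a=2
  step 9: m=11, q=10, a=2
  step 10: m=9, q=17, a=1
  step 11: m=8, q=11, a=2
  step 12: m=14, q=5, a=5
  step 13: m=11, q=26, a=1
  step 14: m=15, q=1, a=30
a_14 = 2*a_0 = 30, so the period closes here.
sqrt(251) = [15; 1, 5, 2, 1, 2, 2, 15, 2, 2, 1, 2, 5, 1, 30]
Period length = 14

14


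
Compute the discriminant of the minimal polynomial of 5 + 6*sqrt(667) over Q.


The element 5 + 6*sqrt(667) has minimal polynomial:
x^2 - 10*x - 23987
Discriminant = (-10)^2 - 4*(-23987)
= 100 + 95948
= 96048

96048


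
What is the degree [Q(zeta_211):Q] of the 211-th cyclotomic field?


The degree equals Euler's totient phi(211).
211 = 211
phi(211) = 210

210


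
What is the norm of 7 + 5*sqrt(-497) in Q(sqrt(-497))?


N(a + b*sqrt(d)) = a^2 - d*b^2
= (7)^2 - (-497)*(5)^2
= 49 + 12425
= 12474

12474


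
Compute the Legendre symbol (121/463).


p = 463 is prime, so compute (121/463) with the reciprocity algorithm (Jacobi-symbol steps: pull out 2s via (2/n), flip via reciprocity, reduce):
  reciprocity: (121/463) -> +(463/121)
  reduce: (100/121)
  pull out 2: (2/121) = +1  (since 121 mod 8 = 1)
  pull out 2: (2/121) = +1  (since 121 mod 8 = 1)
  reciprocity: (25/121) -> +(121/25)
  reduce: (21/25)
  reciprocity: (21/25) -> +(25/21)
  reduce: (4/21)
  pull out 2: (2/21) = -1  (since 21 mod 8 = 5)
  pull out 2: (2/21) = -1  (since 21 mod 8 = 5)
  (1/21) = 1
Product of signs = 1
(121/463) = 1

1


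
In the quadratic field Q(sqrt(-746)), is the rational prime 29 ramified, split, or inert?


K = Q(sqrt(-746)). Since d mod 4 = 2, disc(K) = -2984.
Check p | disc: -2984 mod 29 = 3.
p does not divide disc. Compute Legendre symbol (d/p):
8^((29-1)/2) mod 29 = -1
(d/p) = -1, so p is inert: (p) stays prime with e=1, f=2, g=1.
Therefore p is inert.

inert


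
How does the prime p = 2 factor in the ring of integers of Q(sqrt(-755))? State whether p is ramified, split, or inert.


K = Q(sqrt(-755)). Since d mod 4 = 1, disc(K) = -755.
Check p | disc: -755 mod 2 = 1.
p=2 does not divide disc (d is 1 mod 4). 2 splits iff d = 1 mod 8.
d mod 8 = 5, so (d/2) = -1.
(d/p) = -1, so p is inert: (p) stays prime with e=1, f=2, g=1.
Therefore p is inert.

inert


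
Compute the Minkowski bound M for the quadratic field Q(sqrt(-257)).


d = -257, d mod 4 = 3, so disc(K) = 4d = -1028; |disc(K)| = 1028
Imaginary quadratic field, so n = 2, s = r2 = 1, r1 = 0
M = (n!/n^n) * (4/pi)^s * sqrt(|disc(K)|) = (2!/2^2) * (4/pi)^1 * sqrt(1028)
= 0.5 * 1.273240 * 32.062439
= 20.4116

20.4116


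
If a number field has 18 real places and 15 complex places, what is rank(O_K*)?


By Dirichlet's unit theorem:
rank = r1 + r2 - 1
= 18 + 15 - 1
= 32

32


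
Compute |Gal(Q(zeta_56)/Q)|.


|Gal(Q(zeta_56)/Q)| = phi(56)
= 24

24


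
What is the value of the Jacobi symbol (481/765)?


Compute (481/765) via quadratic reciprocity:
  reciprocity: (481/765) -> +(765/481)
  reduce: (284/481)
  pull out 2: (2/481) = +1  (since 481 mod 8 = 1)
  pull out 2: (2/481) = +1  (since 481 mod 8 = 1)
  reciprocity: (71/481) -> +(481/71)
  reduce: (55/71)
  reciprocity: (55/71) -> -(71/55)
  reduce: (16/55)
  pull out 2: (2/55) = +1  (since 55 mod 8 = 7)
  pull out 2: (2/55) = +1  (since 55 mod 8 = 7)
  pull out 2: (2/55) = +1  (since 55 mod 8 = 7)
  pull out 2: (2/55) = +1  (since 55 mod 8 = 7)
  (1/55) = 1
Product of signs = -1

-1


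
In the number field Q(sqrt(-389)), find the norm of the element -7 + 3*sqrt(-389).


N(a + b*sqrt(d)) = a^2 - d*b^2
= (-7)^2 - (-389)*(3)^2
= 49 + 3501
= 3550

3550


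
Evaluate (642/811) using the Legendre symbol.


p = 811 is prime, so compute (642/811) with the reciprocity algorithm (Jacobi-symbol steps: pull out 2s via (2/n), flip via reciprocity, reduce):
  pull out 2: (2/811) = -1  (since 811 mod 8 = 3)
  reciprocity: (321/811) -> +(811/321)
  reduce: (169/321)
  reciprocity: (169/321) -> +(321/169)
  reduce: (152/169)
  pull out 2: (2/169) = +1  (since 169 mod 8 = 1)
  pull out 2: (2/169) = +1  (since 169 mod 8 = 1)
  pull out 2: (2/169) = +1  (since 169 mod 8 = 1)
  reciprocity: (19/169) -> +(169/19)
  reduce: (17/19)
  reciprocity: (17/19) -> +(19/17)
  reduce: (2/17)
  pull out 2: (2/17) = +1  (since 17 mod 8 = 1)
  (1/17) = 1
Product of signs = -1
(642/811) = -1

-1


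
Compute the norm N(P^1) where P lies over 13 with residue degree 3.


N(P^a) = p^(a*f)
= 13^(1*3)
= 13^3
= 2197

2197


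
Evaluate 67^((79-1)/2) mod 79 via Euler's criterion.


p = 79 is prime and the exponent is (p-1)/2 = 39, so by Euler's criterion 67^39 = (67/79) = +1 or -1 mod 79.
Compute by square-and-multiply:
  39 = 32 + 4 + 2 + 1 (binary 100111)
  Repeated squaring mod 79: 67^1 = 67, 67^2 = 65, 67^4 = 38, 67^8 = 22, 67^16 = 10, 67^32 = 21
  67^39 = 67^32 * 67^4 * 67^2 * 67^1 = 21 * 38 * 65 * 67 mod 79
    21 * 38 = 798 = 8 mod 79
    8 * 65 = 520 = 46 mod 79
    46 * 67 = 3082 = 1 mod 79
  67^39 = 1 mod 79
Result 1: 67 is a quadratic residue mod 79.
67^39 mod 79 = 1

1


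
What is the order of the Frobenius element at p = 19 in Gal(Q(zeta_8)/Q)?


The Frobenius at p in Gal(Q(zeta_n)/Q) = (Z/nZ)* is the class of p, so its order is ord_8(19), the smallest k >= 1 with 19^k = 1 mod 8.
n = 8 = 2^3, phi(8) = 4; the order divides phi(n).
Divisors of 4: 1, 2, 4
Repeated squaring mod 8: 19^1 = 3, 19^2 = 1, 19^4 = 1
Test divisors in increasing order:
  k=1: 19^1 = 3 mod 8
  k=2: 19^2 = 1 mod 8  <- first divisor giving 1
Order = 2

2


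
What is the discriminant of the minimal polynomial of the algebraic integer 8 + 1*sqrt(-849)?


The element 8 + 1*sqrt(-849) has minimal polynomial:
x^2 - 16*x + 913
Discriminant = (-16)^2 - 4*(913)
= 256 - 3652
= -3396

-3396


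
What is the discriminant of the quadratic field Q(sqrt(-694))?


For K = Q(sqrt(d)) with d squarefree: disc(K) = d if d = 1 mod 4, and disc(K) = 4d if d = 2 or 3 mod 4.
Here d = -694, and d mod 4 = 2.
d = 2 mod 4, not 1 (O_K = Z[sqrt(d)]), so disc(K) = 4d = 4 * (-694) = -2776

-2776


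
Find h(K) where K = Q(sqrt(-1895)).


K = Q(sqrt(-1895)). d mod 4 = 1, so D = disc(K) = d = -1895
h(K) equals the number of primitive reduced positive-definite forms (a, b, c) = a*x^2 + b*x*y + c*y^2 with b^2 - 4ac = D,
where reduced means |b| <= a <= c, with b >= 0 whenever |b| = a or a = c, and primitive means gcd(a, b, c) = 1.
Reduced forces 3a^2 <= |D| = 1895, so 1 <= a <= 25; b must have the parity of D, and c = (b^2 - D)/(4a) must be an integer >= a.
Enumerate a = 1..25, b in [-a, a]:
  a=1: (1, 1, 474)  [1]
  a=2: (2, -1, 237), (2, 1, 237)  [2]
  a=3: (3, -1, 158), (3, 1, 158)  [2]
  a=4: (4, -3, 119), (4, 3, 119)  [2]
  a=5: (5, 5, 96)  [1]
  a=6: (6, -5, 80), (6, -1, 79), (6, 1, 79), (6, 5, 80)  [4]
  a=7: (7, -3, 68), (7, 3, 68)  [2]
  a=8: (8, -5, 60), (8, 5, 60)  [2]
  a=9: (9, -7, 54), (9, 7, 54)  [2]
  a=10: (10, -5, 48), (10, 5, 48)  [2]
  a=11: none
  a=12: (12, -11, 42), (12, -5, 40), (12, 5, 40), (12, 11, 42)  [4]
  a=13: (13, -9, 38), (13, 9, 38)  [2]
  a=14: (14, -11, 36), (14, -3, 34), (14, 3, 34), (14, 11, 36)  [4]
  a=15: (15, -5, 32), (15, 5, 32)  [2]
  a=16: (16, -5, 30), (16, 5, 30)  [2]
  a=17: (17, -3, 28), (17, 3, 28)  [2]
  a=18: (18, -11, 28), (18, -7, 27), (18, 7, 27), (18, 11, 28)  [4]
  a=19: (19, -9, 26), (19, 9, 26)  [2]
  a=20: (20, -5, 24), (20, 5, 24)  [2]
  a=21: (21, -17, 26), (21, -11, 24), (21, 11, 24), (21, 17, 26)  [4]
  a=22..25: none
Total reduced forms: 1 + 2 + 2 + 2 + 1 + 4 + 2 + 2 + 2 + 2 + 4 + 2 + 4 + 2 + 2 + 2 + 4 + 2 + 2 + 4 = 48
h = 48

48


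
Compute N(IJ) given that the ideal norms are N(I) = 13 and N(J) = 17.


N(IJ) = N(I) * N(J)
= 13 * 17
= 221

221


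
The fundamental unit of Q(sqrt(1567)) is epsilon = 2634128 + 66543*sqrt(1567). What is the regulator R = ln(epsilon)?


epsilon = 2634128 + 66543*sqrt(1567)
= 5.2683e+06
R = ln(5.2683e+06)
= 15.4772

15.4772


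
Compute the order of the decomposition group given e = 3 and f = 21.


|D_P| = e * f
= 3 * 21
= 63

63


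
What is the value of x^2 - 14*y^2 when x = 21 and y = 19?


x^2 - d*y^2
= 21^2 - 14*19^2
= 441 - 5054
= -4613

-4613


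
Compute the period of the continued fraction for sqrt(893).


Run the CF algorithm for sqrt(893).
a_0 = floor(sqrt(893)) = 29; set m_0=0, q_0=1.
Recurrence: m' = q*a - m,  q' = (d - m'^2)/q,  a' = floor((a_0 + m')/q').
  step 1: m=29, q=52, a=1
  step 2: m=23, q=7, a=7
  step 3: m=26, q=31, a=1
  step 4: m=5, q=28, a=1
  step 5: m=23, q=13, a=4
  step 6: m=29, q=4, a=14
  step 7: m=27, q=41, a=1
  step 8: m=14, q=17, a=2
  step 9: m=20, q=29, a=1
  step 10: m=9, q=28, a=1
  step 11: m=19, q=19, a=2
  step 12: m=19, q=28, a=1
  step 13: m=9, q=29, a=1
  step 14: m=20, q=17, a=2
  step 15: m=14, q=41, a=1
  step 16: m=27, q=4, a=14
  step 17: m=29, q=13, a=4
  step 18: m=23, q=28, a=1
  step 19: m=5, q=31, a=1
  step 20: m=26, q=7, a=7
  step 21: m=23, q=52, a=1
  step 22: m=29, q=1, a=58
a_22 = 2*a_0 = 58, so the period closes here.
sqrt(893) = [29; 1, 7, 1, 1, 4, 14, 1, 2, 1, 1, 2, 1, 1, 2, 1, 14, 4, 1, 1, 7, 1, 58]
Period length = 22

22


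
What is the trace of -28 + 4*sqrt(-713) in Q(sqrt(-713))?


Tr(a + b*sqrt(d)) = (a + b*sqrt(d)) + (a - b*sqrt(d)) = 2a
= 2 * (-28)
= -56

-56


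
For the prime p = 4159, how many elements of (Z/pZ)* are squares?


For prime p, the number of non-zero quadratic residues is (p-1)/2.
= (4159-1)/2
= 2079

2079


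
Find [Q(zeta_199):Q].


The degree equals Euler's totient phi(199).
199 = 199
phi(199) = 198

198


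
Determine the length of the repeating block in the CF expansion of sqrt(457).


Run the CF algorithm for sqrt(457).
a_0 = floor(sqrt(457)) = 21; set m_0=0, q_0=1.
Recurrence: m' = q*a - m,  q' = (d - m'^2)/q,  a' = floor((a_0 + m')/q').
  step 1: m=21, q=16, a=2
  step 2: m=11, q=21, a=1
  step 3: m=10, q=17, a=1
  step 4: m=7, q=24, a=1
  step 5: m=17, q=7, a=5
  step 6: m=18, q=19, a=2
  step 7: m=20, q=3, a=13
  step 8: m=19, q=32, a=1
  step 9: m=13, q=9, a=3
  step 10: m=14, q=29, a=1
  step 11: m=15, q=8, a=4
  step 12: m=17, q=21, a=1
  step 13: m=4, q=21, a=1
  step 14: m=17, q=8, a=4
  step 15: m=15, q=29, a=1
  step 16: m=14, q=9, a=3
  step 17: m=13, q=32, a=1
  step 18: m=19, q=3, a=13
  step 19: m=20, q=19, a=2
  step 20: m=18, q=7, a=5
  step 21: m=17, q=24, a=1
  step 22: m=7, q=17, a=1
  step 23: m=10, q=21, a=1
  step 24: m=11, q=16, a=2
  step 25: m=21, q=1, a=42
a_25 = 2*a_0 = 42, so the period closes here.
sqrt(457) = [21; 2, 1, 1, 1, 5, 2, 13, 1, 3, 1, 4, 1, 1, 4, 1, 3, 1, 13, 2, 5, 1, 1, 1, 2, 42]
Period length = 25

25


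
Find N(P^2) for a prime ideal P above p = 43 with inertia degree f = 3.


N(P^a) = p^(a*f)
= 43^(2*3)
= 43^6
= 6321363049

6321363049


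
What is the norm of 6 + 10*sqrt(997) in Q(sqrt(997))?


N(a + b*sqrt(d)) = a^2 - d*b^2
= (6)^2 - (997)*(10)^2
= 36 - 99700
= -99664

-99664


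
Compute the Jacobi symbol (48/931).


Compute (48/931) via quadratic reciprocity:
  pull out 2: (2/931) = -1  (since 931 mod 8 = 3)
  pull out 2: (2/931) = -1  (since 931 mod 8 = 3)
  pull out 2: (2/931) = -1  (since 931 mod 8 = 3)
  pull out 2: (2/931) = -1  (since 931 mod 8 = 3)
  reciprocity: (3/931) -> -(931/3)
  reduce: (1/3)
  (1/3) = 1
Product of signs = -1

-1


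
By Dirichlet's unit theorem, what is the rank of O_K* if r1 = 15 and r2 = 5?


By Dirichlet's unit theorem:
rank = r1 + r2 - 1
= 15 + 5 - 1
= 19

19


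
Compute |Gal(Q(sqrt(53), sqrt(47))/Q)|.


The 2 square roots of distinct primes are multiplicatively independent over Q,
so [K:Q] = 2^2 and Gal(K/Q) is isomorphic to (Z/2Z)^2.
|Gal| = 2^2 = 4

4


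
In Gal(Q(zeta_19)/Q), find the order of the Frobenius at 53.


The Frobenius at p in Gal(Q(zeta_n)/Q) = (Z/nZ)* is the class of p, so its order is ord_19(53), the smallest k >= 1 with 53^k = 1 mod 19.
n = 19 = 19, phi(19) = 18; the order divides phi(n).
Divisors of 18: 1, 2, 3, 6, 9, 18
Repeated squaring mod 19: 53^1 = 15, 53^2 = 16, 53^4 = 9, 53^8 = 5, 53^16 = 6
Test divisors in increasing order:
  k=1: 53^1 = 15 mod 19
  k=2: 53^2 = 16 mod 19
  k=3: 53^3 = 16 * 15 = 12 mod 19
  k=6: 53^6 = 9 * 16 = 11 mod 19
  k=9: 53^9 = 5 * 15 = 18 mod 19
  k=18: 53^18 = 6 * 16 = 1 mod 19  <- first divisor giving 1
Order = 18

18


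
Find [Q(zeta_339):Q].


The degree equals Euler's totient phi(339).
339 = 3 * 113
phi(339) = 224

224


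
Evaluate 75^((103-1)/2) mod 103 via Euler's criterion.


p = 103 is prime and the exponent is (p-1)/2 = 51, so by Euler's criterion 75^51 = (75/103) = +1 or -1 mod 103.
Compute by square-and-multiply:
  51 = 32 + 16 + 2 + 1 (binary 110011)
  Repeated squaring mod 103: 75^1 = 75, 75^2 = 63, 75^4 = 55, 75^8 = 38, 75^16 = 2, 75^32 = 4
  75^51 = 75^32 * 75^16 * 75^2 * 75^1 = 4 * 2 * 63 * 75 mod 103
    4 * 2 = 8 = 8 mod 103
    8 * 63 = 504 = 92 mod 103
    92 * 75 = 6900 = 102 mod 103
  75^51 = 102 mod 103
Result 102 = p - 1 = -1 mod 103: 75 is a quadratic non-residue mod 103. As a residue in [0, p-1] the value is 102.
75^51 mod 103 = 102

102


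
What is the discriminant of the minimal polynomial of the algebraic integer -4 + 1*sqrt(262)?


The element -4 + 1*sqrt(262) has minimal polynomial:
x^2 + 8*x - 246
Discriminant = (8)^2 - 4*(-246)
= 64 + 984
= 1048

1048


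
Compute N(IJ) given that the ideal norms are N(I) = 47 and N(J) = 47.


N(IJ) = N(I) * N(J)
= 47 * 47
= 2209

2209


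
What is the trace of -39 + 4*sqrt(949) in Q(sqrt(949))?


Tr(a + b*sqrt(d)) = (a + b*sqrt(d)) + (a - b*sqrt(d)) = 2a
= 2 * (-39)
= -78

-78


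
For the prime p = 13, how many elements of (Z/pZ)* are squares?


For prime p, the number of non-zero quadratic residues is (p-1)/2.
= (13-1)/2
= 6

6


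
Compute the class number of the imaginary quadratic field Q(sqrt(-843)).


K = Q(sqrt(-843)). d mod 4 = 1, so D = disc(K) = d = -843
h(K) equals the number of primitive reduced positive-definite forms (a, b, c) = a*x^2 + b*x*y + c*y^2 with b^2 - 4ac = D,
where reduced means |b| <= a <= c, with b >= 0 whenever |b| = a or a = c, and primitive means gcd(a, b, c) = 1.
Reduced forces 3a^2 <= |D| = 843, so 1 <= a <= 16; b must have the parity of D, and c = (b^2 - D)/(4a) must be an integer >= a.
Enumerate a = 1..16, b in [-a, a]:
  a=1: (1, 1, 211)  [1]
  a=2: none
  a=3: (3, 3, 71)  [1]
  a=4..6: none
  a=7: (7, -5, 31), (7, 5, 31)  [2]
  a=8..10: none
  a=11: (11, -9, 21), (11, 9, 21)  [2]
  a=12..16: none
Total reduced forms: 1 + 1 + 2 + 2 = 6
h = 6

6


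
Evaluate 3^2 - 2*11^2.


x^2 - d*y^2
= 3^2 - 2*11^2
= 9 - 242
= -233

-233


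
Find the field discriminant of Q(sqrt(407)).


For K = Q(sqrt(d)) with d squarefree: disc(K) = d if d = 1 mod 4, and disc(K) = 4d if d = 2 or 3 mod 4.
Here d = 407, and d mod 4 = 3.
d = 3 mod 4, not 1 (O_K = Z[sqrt(d)]), so disc(K) = 4d = 4 * (407) = 1628

1628


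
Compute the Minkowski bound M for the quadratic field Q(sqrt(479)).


d = 479, d mod 4 = 3, so disc(K) = 4d = 1916; |disc(K)| = 1916
Real quadratic field, so n = 2, s = r2 = 0, r1 = 2
M = (n!/n^n) * (4/pi)^s * sqrt(|disc(K)|) = (2!/2^2) * (4/pi)^0 * sqrt(1916)
= 0.5 * 1.000000 * 43.772137
= 21.8861

21.8861


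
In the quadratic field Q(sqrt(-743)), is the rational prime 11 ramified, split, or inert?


K = Q(sqrt(-743)). Since d mod 4 = 1, disc(K) = -743.
Check p | disc: -743 mod 11 = 5.
p does not divide disc. Compute Legendre symbol (d/p):
5^((11-1)/2) mod 11 = 1
(d/p) = 1, so p splits: (p) = P*P' with e=1, f=1, g=2.
Therefore p is split.

split


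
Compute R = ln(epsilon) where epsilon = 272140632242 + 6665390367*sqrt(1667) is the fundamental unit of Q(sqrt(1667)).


epsilon = 272140632242 + 6665390367*sqrt(1667)
= 5.4428e+11
R = ln(5.4428e+11)
= 27.0227

27.0227


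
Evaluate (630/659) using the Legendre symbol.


p = 659 is prime, so compute (630/659) with the reciprocity algorithm (Jacobi-symbol steps: pull out 2s via (2/n), flip via reciprocity, reduce):
  pull out 2: (2/659) = -1  (since 659 mod 8 = 3)
  reciprocity: (315/659) -> -(659/315)
  reduce: (29/315)
  reciprocity: (29/315) -> +(315/29)
  reduce: (25/29)
  reciprocity: (25/29) -> +(29/25)
  reduce: (4/25)
  pull out 2: (2/25) = +1  (since 25 mod 8 = 1)
  pull out 2: (2/25) = +1  (since 25 mod 8 = 1)
  (1/25) = 1
Product of signs = 1
(630/659) = 1

1
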